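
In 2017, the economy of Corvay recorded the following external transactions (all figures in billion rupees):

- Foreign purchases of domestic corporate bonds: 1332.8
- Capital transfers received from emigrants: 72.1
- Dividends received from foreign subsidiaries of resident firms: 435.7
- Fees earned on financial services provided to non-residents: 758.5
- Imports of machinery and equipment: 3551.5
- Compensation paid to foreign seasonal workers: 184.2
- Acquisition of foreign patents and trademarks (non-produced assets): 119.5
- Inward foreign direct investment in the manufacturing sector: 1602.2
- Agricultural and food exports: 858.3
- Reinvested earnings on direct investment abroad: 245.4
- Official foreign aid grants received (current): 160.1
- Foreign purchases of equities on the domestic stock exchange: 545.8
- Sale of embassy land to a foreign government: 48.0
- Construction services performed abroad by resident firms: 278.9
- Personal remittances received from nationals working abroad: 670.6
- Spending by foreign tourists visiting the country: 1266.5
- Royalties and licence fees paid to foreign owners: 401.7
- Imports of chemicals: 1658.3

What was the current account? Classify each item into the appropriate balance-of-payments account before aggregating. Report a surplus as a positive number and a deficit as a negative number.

Goods: -1658.3 - 3551.5 + 858.3 = -4351.5
Services: 1266.5 + 758.5 - 401.7 + 278.9 = 1902.2
Primary income: -184.2 + 435.7 + 245.4 = 496.9
Secondary income: 670.6 + 160.1 = 830.7
Current account = (-4351.5) + 1902.2 + 496.9 + 830.7 = -1121.7
(Excluded from the current account — financial account: foreign purchases of domestic corporate bonds 1332.8, inward foreign direct investment in the manufacturing sector 1602.2, foreign purchases of equities on the domestic stock exchange 545.8; capital account: capital transfers received from emigrants 72.1, acquisition of foreign patents and trademarks (non-produced assets) 119.5, sale of embassy land to a foreign government 48.0.)

-1121.7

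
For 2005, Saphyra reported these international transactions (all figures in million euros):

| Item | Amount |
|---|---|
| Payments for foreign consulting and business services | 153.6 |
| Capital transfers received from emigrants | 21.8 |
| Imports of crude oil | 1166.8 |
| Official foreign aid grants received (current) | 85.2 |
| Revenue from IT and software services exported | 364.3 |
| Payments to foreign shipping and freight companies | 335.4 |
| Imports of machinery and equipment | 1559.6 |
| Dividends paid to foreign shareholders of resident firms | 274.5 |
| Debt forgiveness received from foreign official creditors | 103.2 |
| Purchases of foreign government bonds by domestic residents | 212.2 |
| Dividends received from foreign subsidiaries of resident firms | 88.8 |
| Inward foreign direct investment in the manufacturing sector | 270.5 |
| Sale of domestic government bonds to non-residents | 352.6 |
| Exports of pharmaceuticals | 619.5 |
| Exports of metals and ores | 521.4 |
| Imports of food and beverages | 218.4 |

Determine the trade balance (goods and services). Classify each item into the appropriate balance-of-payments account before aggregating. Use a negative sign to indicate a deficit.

Goods: 521.4 - 1559.6 - 218.4 + 619.5 - 1166.8 = -1803.9
Services: -153.6 - 335.4 + 364.3 = -124.7
Trade balance = -1803.9 + (-124.7) = -1928.6
(Excluded from the trade balance — capital account: capital transfers received from emigrants 21.8, debt forgiveness received from foreign official creditors 103.2; secondary income: official foreign aid grants received (current) 85.2; primary income: dividends paid to foreign shareholders of resident firms 274.5, dividends received from foreign subsidiaries of resident firms 88.8; financial account: purchases of foreign government bonds by domestic residents 212.2, inward foreign direct investment in the manufacturing sector 270.5, sale of domestic government bonds to non-residents 352.6.)

-1928.6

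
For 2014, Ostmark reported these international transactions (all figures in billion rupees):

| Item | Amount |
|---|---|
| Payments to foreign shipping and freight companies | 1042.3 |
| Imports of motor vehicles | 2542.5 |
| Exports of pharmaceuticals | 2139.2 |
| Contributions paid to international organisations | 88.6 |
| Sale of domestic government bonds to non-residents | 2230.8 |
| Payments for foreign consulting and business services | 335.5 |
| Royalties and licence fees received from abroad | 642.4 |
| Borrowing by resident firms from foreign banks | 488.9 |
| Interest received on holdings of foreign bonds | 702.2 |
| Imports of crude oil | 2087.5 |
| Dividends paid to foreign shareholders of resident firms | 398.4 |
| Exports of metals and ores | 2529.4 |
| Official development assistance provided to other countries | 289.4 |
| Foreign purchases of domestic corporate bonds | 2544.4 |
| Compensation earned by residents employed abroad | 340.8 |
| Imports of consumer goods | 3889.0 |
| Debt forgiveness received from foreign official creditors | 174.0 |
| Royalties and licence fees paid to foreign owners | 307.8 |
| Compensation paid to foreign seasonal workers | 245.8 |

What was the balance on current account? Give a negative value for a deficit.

-4872.8

Goods: -2542.5 + 2139.2 - 2087.5 + 2529.4 - 3889.0 = -3850.4
Services: -1042.3 + 642.4 - 307.8 - 335.5 = -1043.2
Primary income: 340.8 + 702.2 - 245.8 - 398.4 = 398.8
Secondary income: -289.4 - 88.6 = -378.0
Current account = (-3850.4) + (-1043.2) + 398.8 + (-378.0) = -4872.8
(Excluded from the current account — financial account: sale of domestic government bonds to non-residents 2230.8, borrowing by resident firms from foreign banks 488.9, foreign purchases of domestic corporate bonds 2544.4; capital account: debt forgiveness received from foreign official creditors 174.0.)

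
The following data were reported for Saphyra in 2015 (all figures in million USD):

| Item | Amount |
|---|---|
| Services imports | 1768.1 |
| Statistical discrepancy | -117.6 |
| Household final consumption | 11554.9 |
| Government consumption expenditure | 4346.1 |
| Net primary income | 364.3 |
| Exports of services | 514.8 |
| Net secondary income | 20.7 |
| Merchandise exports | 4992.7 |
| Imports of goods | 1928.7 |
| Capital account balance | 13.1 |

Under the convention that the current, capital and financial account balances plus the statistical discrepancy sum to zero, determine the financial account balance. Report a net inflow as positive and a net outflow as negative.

-2091.2

Goods balance = 4992.7 - 1928.7 = 3064.0
Services balance = 514.8 - 1768.1 = -1253.3
Trade balance (goods + services) = 3064.0 + (-1253.3) = 1810.7
Net primary income = 364.3
Net secondary income = 20.7
Current account = 1810.7 + 364.3 + 20.7 = 2195.7
Financial account = -(2195.7 + 13.1 + (-117.6)) = -2091.2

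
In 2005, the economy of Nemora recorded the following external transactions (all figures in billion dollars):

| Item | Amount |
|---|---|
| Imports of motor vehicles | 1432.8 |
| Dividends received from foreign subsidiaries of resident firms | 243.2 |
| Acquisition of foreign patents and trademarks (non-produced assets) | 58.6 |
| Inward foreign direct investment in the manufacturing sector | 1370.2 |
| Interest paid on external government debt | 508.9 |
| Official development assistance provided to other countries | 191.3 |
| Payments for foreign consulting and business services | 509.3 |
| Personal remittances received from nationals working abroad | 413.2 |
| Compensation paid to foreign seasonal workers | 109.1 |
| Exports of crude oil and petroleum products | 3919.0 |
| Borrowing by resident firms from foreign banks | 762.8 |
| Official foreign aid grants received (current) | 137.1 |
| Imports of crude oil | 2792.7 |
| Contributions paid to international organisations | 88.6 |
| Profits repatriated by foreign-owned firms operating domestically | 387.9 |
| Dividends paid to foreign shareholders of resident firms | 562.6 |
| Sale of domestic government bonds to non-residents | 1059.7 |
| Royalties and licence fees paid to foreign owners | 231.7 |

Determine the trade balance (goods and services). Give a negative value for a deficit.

Goods: -2792.7 - 1432.8 + 3919.0 = -306.5
Services: -509.3 - 231.7 = -741.0
Trade balance = -306.5 + (-741.0) = -1047.5
(Excluded from the trade balance — primary income: dividends received from foreign subsidiaries of resident firms 243.2, interest paid on external government debt 508.9, compensation paid to foreign seasonal workers 109.1, profits repatriated by foreign-owned firms operating domestically 387.9, dividends paid to foreign shareholders of resident firms 562.6; capital account: acquisition of foreign patents and trademarks (non-produced assets) 58.6; financial account: inward foreign direct investment in the manufacturing sector 1370.2, borrowing by resident firms from foreign banks 762.8, sale of domestic government bonds to non-residents 1059.7; secondary income: official development assistance provided to other countries 191.3, personal remittances received from nationals working abroad 413.2, official foreign aid grants received (current) 137.1, contributions paid to international organisations 88.6.)

-1047.5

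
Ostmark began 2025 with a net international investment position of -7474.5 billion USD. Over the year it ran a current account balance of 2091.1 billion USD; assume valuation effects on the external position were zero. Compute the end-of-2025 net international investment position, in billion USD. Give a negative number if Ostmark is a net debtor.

-5383.4

With no valuation effects, change in NIIP = current account = 2091.1
End-of-year NIIP = -7474.5 + 2091.1 = -5383.4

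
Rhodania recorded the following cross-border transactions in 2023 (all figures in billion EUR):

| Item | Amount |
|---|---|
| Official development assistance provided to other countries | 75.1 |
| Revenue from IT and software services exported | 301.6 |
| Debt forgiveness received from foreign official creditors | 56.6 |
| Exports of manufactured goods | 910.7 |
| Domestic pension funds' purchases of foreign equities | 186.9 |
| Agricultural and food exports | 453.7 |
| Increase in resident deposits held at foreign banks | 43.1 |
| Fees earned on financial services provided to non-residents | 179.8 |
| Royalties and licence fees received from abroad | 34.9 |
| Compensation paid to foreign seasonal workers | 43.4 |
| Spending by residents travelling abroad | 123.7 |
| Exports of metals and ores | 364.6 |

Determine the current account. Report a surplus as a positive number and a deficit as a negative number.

2003.1

Goods: 910.7 + 453.7 + 364.6 = 1729.0
Services: 179.8 + 34.9 + 301.6 - 123.7 = 392.6
Primary income: -43.4
Secondary income: -75.1
Current account = 1729.0 + 392.6 + (-43.4) + (-75.1) = 2003.1
(Excluded from the current account — capital account: debt forgiveness received from foreign official creditors 56.6; financial account: domestic pension funds' purchases of foreign equities 186.9, increase in resident deposits held at foreign banks 43.1.)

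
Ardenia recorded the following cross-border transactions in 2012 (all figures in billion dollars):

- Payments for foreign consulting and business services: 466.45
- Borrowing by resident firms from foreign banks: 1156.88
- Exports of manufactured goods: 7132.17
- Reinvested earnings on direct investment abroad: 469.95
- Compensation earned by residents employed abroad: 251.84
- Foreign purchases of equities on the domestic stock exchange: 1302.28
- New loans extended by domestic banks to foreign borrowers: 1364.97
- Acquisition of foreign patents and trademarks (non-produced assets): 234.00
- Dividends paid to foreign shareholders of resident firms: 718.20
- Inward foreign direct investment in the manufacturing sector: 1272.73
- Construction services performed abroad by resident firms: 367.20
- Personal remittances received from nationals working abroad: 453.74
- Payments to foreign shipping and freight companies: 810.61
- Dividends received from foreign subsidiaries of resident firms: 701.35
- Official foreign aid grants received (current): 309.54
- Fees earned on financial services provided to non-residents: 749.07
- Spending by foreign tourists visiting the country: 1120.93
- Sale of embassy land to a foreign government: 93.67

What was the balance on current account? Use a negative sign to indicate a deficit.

9560.53

Goods: 7132.17
Services: 749.07 + 367.20 - 466.45 - 810.61 + 1120.93 = 960.14
Primary income: -718.20 + 251.84 + 469.95 + 701.35 = 704.94
Secondary income: 453.74 + 309.54 = 763.28
Current account = 7132.17 + 960.14 + 704.94 + 763.28 = 9560.53
(Excluded from the current account — financial account: borrowing by resident firms from foreign banks 1156.88, foreign purchases of equities on the domestic stock exchange 1302.28, new loans extended by domestic banks to foreign borrowers 1364.97, inward foreign direct investment in the manufacturing sector 1272.73; capital account: acquisition of foreign patents and trademarks (non-produced assets) 234.00, sale of embassy land to a foreign government 93.67.)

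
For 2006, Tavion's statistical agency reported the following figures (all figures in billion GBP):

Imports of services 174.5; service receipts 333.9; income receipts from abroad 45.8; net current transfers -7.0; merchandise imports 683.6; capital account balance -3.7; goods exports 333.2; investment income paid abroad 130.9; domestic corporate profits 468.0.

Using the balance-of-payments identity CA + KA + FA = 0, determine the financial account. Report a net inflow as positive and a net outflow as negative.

Goods balance = 333.2 - 683.6 = -350.4
Services balance = 333.9 - 174.5 = 159.4
Trade balance (goods + services) = -350.4 + 159.4 = -191.0
Net primary income = 45.8 - 130.9 = -85.1
Net secondary income = -7.0
Current account = -191.0 + (-85.1) + (-7.0) = -283.1
Financial account = -(-283.1 + (-3.7)) = 286.8

286.8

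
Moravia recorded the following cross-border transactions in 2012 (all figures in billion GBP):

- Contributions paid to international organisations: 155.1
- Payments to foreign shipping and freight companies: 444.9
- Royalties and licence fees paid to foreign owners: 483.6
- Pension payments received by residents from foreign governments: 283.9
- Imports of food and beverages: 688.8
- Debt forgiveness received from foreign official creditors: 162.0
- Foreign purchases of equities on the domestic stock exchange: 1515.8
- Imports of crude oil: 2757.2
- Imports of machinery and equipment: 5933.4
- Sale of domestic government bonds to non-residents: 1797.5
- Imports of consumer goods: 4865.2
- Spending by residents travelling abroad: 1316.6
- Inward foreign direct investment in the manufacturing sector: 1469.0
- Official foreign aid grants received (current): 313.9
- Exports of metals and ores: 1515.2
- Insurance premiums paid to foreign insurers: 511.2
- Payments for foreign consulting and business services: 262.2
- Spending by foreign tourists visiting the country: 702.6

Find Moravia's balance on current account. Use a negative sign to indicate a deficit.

Goods: -5933.4 + 1515.2 - 2757.2 - 4865.2 - 688.8 = -12729.4
Services: -262.2 - 1316.6 - 483.6 - 444.9 - 511.2 + 702.6 = -2315.9
Secondary income: -155.1 + 313.9 + 283.9 = 442.7
Current account = (-12729.4) + (-2315.9) + 442.7 = -14602.6
(Excluded from the current account — capital account: debt forgiveness received from foreign official creditors 162.0; financial account: foreign purchases of equities on the domestic stock exchange 1515.8, sale of domestic government bonds to non-residents 1797.5, inward foreign direct investment in the manufacturing sector 1469.0.)

-14602.6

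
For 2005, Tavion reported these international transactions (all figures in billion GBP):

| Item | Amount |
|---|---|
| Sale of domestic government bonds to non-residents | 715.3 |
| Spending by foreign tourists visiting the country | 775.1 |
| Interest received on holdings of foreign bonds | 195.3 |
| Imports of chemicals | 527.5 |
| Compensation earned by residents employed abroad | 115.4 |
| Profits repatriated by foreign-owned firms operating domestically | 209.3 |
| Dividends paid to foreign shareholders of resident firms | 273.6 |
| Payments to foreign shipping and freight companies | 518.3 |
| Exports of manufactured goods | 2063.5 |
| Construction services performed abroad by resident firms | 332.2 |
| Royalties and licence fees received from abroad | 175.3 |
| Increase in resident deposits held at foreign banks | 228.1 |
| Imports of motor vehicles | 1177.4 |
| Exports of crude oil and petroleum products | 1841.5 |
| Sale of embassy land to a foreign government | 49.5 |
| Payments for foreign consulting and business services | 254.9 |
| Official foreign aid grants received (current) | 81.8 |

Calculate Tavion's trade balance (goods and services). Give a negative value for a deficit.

Goods: 1841.5 + 2063.5 - 1177.4 - 527.5 = 2200.1
Services: 175.3 - 518.3 + 775.1 - 254.9 + 332.2 = 509.4
Trade balance = 2200.1 + 509.4 = 2709.5
(Excluded from the trade balance — financial account: sale of domestic government bonds to non-residents 715.3, increase in resident deposits held at foreign banks 228.1; primary income: interest received on holdings of foreign bonds 195.3, compensation earned by residents employed abroad 115.4, profits repatriated by foreign-owned firms operating domestically 209.3, dividends paid to foreign shareholders of resident firms 273.6; capital account: sale of embassy land to a foreign government 49.5; secondary income: official foreign aid grants received (current) 81.8.)

2709.5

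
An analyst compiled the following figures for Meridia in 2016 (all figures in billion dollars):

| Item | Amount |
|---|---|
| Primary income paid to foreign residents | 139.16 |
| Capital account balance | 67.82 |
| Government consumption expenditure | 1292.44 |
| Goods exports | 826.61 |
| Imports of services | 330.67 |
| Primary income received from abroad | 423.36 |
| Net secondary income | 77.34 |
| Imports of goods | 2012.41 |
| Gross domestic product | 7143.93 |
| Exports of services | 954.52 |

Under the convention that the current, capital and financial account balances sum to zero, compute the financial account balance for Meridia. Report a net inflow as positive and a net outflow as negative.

132.59

Goods balance = 826.61 - 2012.41 = -1185.80
Services balance = 954.52 - 330.67 = 623.85
Trade balance (goods + services) = -1185.80 + 623.85 = -561.95
Net primary income = 423.36 - 139.16 = 284.20
Net secondary income = 77.34
Current account = -561.95 + 284.20 + 77.34 = -200.41
Financial account = -(-200.41 + 67.82) = 132.59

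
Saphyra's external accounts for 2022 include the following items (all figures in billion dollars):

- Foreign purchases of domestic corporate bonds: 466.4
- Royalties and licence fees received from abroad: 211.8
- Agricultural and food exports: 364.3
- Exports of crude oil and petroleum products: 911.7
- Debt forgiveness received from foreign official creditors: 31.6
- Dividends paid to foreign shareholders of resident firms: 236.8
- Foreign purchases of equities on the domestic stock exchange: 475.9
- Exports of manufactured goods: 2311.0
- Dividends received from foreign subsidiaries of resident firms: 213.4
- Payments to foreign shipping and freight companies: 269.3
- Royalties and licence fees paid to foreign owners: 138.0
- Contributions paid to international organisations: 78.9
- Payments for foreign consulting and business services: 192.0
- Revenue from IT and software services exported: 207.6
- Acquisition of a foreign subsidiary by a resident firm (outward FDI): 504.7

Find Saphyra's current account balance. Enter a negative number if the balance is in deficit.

Goods: 2311.0 + 911.7 + 364.3 = 3587.0
Services: 211.8 + 207.6 - 192.0 - 138.0 - 269.3 = -179.9
Primary income: -236.8 + 213.4 = -23.4
Secondary income: -78.9
Current account = 3587.0 + (-179.9) + (-23.4) + (-78.9) = 3304.8
(Excluded from the current account — financial account: foreign purchases of domestic corporate bonds 466.4, foreign purchases of equities on the domestic stock exchange 475.9, acquisition of a foreign subsidiary by a resident firm (outward FDI) 504.7; capital account: debt forgiveness received from foreign official creditors 31.6.)

3304.8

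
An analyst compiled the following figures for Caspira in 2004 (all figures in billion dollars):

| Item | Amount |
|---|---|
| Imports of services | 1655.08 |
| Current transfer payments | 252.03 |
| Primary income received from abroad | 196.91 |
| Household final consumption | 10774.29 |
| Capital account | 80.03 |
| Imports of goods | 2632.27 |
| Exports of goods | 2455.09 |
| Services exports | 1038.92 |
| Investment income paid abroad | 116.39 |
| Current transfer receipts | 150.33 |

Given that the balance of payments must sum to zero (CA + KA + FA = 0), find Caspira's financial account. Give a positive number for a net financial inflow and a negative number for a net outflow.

Goods balance = 2455.09 - 2632.27 = -177.18
Services balance = 1038.92 - 1655.08 = -616.16
Trade balance (goods + services) = -177.18 + (-616.16) = -793.34
Net primary income = 196.91 - 116.39 = 80.52
Net secondary income = 150.33 - 252.03 = -101.70
Current account = -793.34 + 80.52 + (-101.70) = -814.52
Financial account = -(-814.52 + 80.03) = 734.49

734.49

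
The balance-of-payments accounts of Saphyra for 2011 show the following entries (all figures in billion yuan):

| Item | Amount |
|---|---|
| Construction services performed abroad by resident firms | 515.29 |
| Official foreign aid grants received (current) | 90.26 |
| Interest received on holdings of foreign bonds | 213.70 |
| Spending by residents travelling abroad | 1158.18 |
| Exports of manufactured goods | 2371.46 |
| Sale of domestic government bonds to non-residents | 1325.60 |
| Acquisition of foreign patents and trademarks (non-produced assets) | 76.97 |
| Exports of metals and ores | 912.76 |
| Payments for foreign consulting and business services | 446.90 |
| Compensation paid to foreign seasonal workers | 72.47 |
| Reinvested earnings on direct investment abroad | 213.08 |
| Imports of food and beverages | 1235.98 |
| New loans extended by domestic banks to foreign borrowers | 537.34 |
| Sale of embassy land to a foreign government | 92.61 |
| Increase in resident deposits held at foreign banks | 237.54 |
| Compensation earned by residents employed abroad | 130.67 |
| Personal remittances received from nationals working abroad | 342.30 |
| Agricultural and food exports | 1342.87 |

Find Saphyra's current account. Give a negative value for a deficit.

3218.86

Goods: 2371.46 + 1342.87 + 912.76 - 1235.98 = 3391.11
Services: -1158.18 + 515.29 - 446.90 = -1089.79
Primary income: -72.47 + 130.67 + 213.08 + 213.70 = 484.98
Secondary income: 342.30 + 90.26 = 432.56
Current account = 3391.11 + (-1089.79) + 484.98 + 432.56 = 3218.86
(Excluded from the current account — financial account: sale of domestic government bonds to non-residents 1325.60, new loans extended by domestic banks to foreign borrowers 537.34, increase in resident deposits held at foreign banks 237.54; capital account: acquisition of foreign patents and trademarks (non-produced assets) 76.97, sale of embassy land to a foreign government 92.61.)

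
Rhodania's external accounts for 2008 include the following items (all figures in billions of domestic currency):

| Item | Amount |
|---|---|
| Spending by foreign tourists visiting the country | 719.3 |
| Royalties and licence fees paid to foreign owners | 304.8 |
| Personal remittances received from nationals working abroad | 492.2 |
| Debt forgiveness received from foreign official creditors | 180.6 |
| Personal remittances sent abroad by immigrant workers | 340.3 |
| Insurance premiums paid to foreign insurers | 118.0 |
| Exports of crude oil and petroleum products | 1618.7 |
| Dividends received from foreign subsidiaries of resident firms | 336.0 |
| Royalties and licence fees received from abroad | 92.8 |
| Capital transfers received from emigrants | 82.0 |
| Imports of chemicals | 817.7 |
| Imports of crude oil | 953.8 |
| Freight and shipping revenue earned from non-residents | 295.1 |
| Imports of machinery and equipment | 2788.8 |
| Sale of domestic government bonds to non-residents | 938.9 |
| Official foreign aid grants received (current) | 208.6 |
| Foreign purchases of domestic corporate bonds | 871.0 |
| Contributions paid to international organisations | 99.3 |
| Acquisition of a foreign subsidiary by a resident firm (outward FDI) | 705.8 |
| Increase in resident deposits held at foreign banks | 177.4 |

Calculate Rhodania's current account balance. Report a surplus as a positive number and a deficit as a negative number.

-1660.0

Goods: -2788.8 - 817.7 - 953.8 + 1618.7 = -2941.6
Services: 719.3 - 304.8 + 295.1 + 92.8 - 118.0 = 684.4
Primary income: 336.0
Secondary income: -99.3 + 208.6 + 492.2 - 340.3 = 261.2
Current account = (-2941.6) + 684.4 + 336.0 + 261.2 = -1660.0
(Excluded from the current account — capital account: debt forgiveness received from foreign official creditors 180.6, capital transfers received from emigrants 82.0; financial account: sale of domestic government bonds to non-residents 938.9, foreign purchases of domestic corporate bonds 871.0, acquisition of a foreign subsidiary by a resident firm (outward FDI) 705.8, increase in resident deposits held at foreign banks 177.4.)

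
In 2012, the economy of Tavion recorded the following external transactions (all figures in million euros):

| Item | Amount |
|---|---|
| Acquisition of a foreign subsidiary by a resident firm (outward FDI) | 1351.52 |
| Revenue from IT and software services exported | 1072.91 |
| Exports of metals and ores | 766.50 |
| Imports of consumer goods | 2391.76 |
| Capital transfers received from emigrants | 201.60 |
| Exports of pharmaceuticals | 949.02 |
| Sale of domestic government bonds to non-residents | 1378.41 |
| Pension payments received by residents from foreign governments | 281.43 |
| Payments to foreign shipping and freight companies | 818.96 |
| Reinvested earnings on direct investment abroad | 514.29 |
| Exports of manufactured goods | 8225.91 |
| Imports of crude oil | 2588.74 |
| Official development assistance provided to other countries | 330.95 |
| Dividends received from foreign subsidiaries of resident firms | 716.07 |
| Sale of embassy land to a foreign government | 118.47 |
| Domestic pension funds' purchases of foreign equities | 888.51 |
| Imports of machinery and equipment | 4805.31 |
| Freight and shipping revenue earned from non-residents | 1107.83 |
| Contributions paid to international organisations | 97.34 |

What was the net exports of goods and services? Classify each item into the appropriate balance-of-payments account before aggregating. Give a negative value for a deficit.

Goods: 949.02 + 766.50 - 4805.31 - 2588.74 + 8225.91 - 2391.76 = 155.62
Services: 1072.91 - 818.96 + 1107.83 = 1361.78
Trade balance = 155.62 + 1361.78 = 1517.40
(Excluded from the trade balance — financial account: acquisition of a foreign subsidiary by a resident firm (outward FDI) 1351.52, sale of domestic government bonds to non-residents 1378.41, domestic pension funds' purchases of foreign equities 888.51; capital account: capital transfers received from emigrants 201.60, sale of embassy land to a foreign government 118.47; secondary income: pension payments received by residents from foreign governments 281.43, official development assistance provided to other countries 330.95, contributions paid to international organisations 97.34; primary income: reinvested earnings on direct investment abroad 514.29, dividends received from foreign subsidiaries of resident firms 716.07.)

1517.40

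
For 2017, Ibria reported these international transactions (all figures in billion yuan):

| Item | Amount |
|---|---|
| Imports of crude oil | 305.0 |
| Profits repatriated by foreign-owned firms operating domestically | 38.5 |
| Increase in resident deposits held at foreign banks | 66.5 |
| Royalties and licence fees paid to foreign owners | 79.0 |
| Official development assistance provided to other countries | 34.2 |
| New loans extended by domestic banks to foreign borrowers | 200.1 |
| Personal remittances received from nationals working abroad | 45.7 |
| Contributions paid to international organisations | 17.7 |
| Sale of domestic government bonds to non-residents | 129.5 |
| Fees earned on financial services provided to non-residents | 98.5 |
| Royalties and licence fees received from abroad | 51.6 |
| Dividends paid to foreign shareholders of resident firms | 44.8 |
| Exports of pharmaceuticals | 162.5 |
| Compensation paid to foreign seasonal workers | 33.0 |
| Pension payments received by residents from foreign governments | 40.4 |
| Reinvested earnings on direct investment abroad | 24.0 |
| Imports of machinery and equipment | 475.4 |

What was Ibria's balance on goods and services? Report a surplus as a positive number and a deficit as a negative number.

-546.8

Goods: 162.5 - 475.4 - 305.0 = -617.9
Services: -79.0 + 51.6 + 98.5 = 71.1
Trade balance = -617.9 + 71.1 = -546.8
(Excluded from the trade balance — primary income: profits repatriated by foreign-owned firms operating domestically 38.5, dividends paid to foreign shareholders of resident firms 44.8, compensation paid to foreign seasonal workers 33.0, reinvested earnings on direct investment abroad 24.0; financial account: increase in resident deposits held at foreign banks 66.5, new loans extended by domestic banks to foreign borrowers 200.1, sale of domestic government bonds to non-residents 129.5; secondary income: official development assistance provided to other countries 34.2, personal remittances received from nationals working abroad 45.7, contributions paid to international organisations 17.7, pension payments received by residents from foreign governments 40.4.)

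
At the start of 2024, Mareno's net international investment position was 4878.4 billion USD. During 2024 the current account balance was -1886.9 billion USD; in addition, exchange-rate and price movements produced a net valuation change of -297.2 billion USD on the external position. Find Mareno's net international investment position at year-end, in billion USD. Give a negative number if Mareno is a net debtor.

2694.3

Change in NIIP = current account + net valuation change = -1886.9 + (-297.2) = -2184.1
End-of-year NIIP = 4878.4 + (-2184.1) = 2694.3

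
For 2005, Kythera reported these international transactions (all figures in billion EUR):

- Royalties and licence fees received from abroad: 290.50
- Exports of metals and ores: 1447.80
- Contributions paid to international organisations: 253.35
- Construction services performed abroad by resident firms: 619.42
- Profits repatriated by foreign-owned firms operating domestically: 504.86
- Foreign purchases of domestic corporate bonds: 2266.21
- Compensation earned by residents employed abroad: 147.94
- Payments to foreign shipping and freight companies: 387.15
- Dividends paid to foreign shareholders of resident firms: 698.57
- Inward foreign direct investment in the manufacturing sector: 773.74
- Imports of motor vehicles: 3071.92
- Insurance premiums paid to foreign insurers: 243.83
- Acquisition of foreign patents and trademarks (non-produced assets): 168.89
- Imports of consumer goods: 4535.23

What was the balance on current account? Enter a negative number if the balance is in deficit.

Goods: -3071.92 + 1447.80 - 4535.23 = -6159.35
Services: -243.83 + 290.50 + 619.42 - 387.15 = 278.94
Primary income: -504.86 - 698.57 + 147.94 = -1055.49
Secondary income: -253.35
Current account = (-6159.35) + 278.94 + (-1055.49) + (-253.35) = -7189.25
(Excluded from the current account — financial account: foreign purchases of domestic corporate bonds 2266.21, inward foreign direct investment in the manufacturing sector 773.74; capital account: acquisition of foreign patents and trademarks (non-produced assets) 168.89.)

-7189.25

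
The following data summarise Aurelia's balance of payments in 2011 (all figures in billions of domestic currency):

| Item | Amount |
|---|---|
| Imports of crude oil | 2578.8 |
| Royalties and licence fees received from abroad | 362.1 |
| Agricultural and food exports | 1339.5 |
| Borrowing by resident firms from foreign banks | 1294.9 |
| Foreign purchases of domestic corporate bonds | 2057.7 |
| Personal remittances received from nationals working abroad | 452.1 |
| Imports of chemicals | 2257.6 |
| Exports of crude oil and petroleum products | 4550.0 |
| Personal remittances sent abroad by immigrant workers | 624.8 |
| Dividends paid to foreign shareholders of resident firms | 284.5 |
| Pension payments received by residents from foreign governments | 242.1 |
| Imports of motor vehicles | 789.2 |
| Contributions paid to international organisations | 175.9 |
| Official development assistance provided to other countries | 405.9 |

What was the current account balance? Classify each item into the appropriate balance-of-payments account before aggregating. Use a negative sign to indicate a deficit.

-170.9

Goods: -789.2 - 2257.6 + 4550.0 + 1339.5 - 2578.8 = 263.9
Services: 362.1
Primary income: -284.5
Secondary income: -175.9 + 452.1 - 624.8 + 242.1 - 405.9 = -512.4
Current account = 263.9 + 362.1 + (-284.5) + (-512.4) = -170.9
(Excluded from the current account — financial account: borrowing by resident firms from foreign banks 1294.9, foreign purchases of domestic corporate bonds 2057.7.)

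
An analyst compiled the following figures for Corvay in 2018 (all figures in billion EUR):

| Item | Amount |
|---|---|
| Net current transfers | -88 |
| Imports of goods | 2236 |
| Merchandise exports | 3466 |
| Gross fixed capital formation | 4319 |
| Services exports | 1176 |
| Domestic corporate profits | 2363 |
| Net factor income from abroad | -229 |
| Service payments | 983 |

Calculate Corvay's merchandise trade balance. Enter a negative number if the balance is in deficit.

Goods balance = 3466 - 2236 = 1230

1230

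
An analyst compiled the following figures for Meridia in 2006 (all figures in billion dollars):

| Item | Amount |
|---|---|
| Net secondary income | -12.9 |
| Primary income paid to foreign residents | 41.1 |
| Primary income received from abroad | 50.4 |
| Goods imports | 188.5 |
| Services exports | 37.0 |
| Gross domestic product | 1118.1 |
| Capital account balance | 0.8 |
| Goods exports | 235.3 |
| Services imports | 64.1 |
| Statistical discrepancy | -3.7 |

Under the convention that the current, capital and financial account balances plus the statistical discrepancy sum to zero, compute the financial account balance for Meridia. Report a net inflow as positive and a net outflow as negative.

-13.2

Goods balance = 235.3 - 188.5 = 46.8
Services balance = 37.0 - 64.1 = -27.1
Trade balance (goods + services) = 46.8 + (-27.1) = 19.7
Net primary income = 50.4 - 41.1 = 9.3
Net secondary income = -12.9
Current account = 19.7 + 9.3 + (-12.9) = 16.1
Financial account = -(16.1 + 0.8 + (-3.7)) = -13.2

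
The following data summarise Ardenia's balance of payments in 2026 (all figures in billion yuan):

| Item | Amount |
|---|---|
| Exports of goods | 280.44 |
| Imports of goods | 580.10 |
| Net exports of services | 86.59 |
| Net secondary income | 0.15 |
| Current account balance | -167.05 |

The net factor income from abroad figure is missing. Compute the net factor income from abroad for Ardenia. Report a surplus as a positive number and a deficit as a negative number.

45.87

Current account = goods balance + services balance + net primary income + net secondary income
Sum of the known components = -212.92
Net factor income from abroad = CA - (known components) = -167.05 - (-212.92) = 45.87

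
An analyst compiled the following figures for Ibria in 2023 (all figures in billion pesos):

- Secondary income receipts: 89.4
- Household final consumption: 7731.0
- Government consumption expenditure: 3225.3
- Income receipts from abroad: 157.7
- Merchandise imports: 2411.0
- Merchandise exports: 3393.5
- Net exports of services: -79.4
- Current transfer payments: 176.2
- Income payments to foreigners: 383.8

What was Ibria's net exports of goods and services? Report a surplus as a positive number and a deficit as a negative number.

903.1

Goods balance = 3393.5 - 2411.0 = 982.5
Services balance = -79.4
Trade balance (goods + services) = 982.5 + (-79.4) = 903.1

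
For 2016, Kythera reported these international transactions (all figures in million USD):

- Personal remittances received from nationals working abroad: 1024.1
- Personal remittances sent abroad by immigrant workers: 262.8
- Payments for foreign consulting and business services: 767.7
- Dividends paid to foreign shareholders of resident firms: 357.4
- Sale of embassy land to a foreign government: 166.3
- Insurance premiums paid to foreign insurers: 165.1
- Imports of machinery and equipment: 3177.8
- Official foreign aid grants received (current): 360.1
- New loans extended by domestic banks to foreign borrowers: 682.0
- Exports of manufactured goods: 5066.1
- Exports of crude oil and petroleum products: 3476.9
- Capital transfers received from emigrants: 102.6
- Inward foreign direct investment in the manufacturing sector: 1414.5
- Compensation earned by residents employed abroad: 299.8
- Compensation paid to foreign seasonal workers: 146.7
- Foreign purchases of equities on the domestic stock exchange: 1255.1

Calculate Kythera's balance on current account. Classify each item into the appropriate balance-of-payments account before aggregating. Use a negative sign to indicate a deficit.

Goods: -3177.8 + 5066.1 + 3476.9 = 5365.2
Services: -165.1 - 767.7 = -932.8
Primary income: 299.8 - 146.7 - 357.4 = -204.3
Secondary income: 1024.1 + 360.1 - 262.8 = 1121.4
Current account = 5365.2 + (-932.8) + (-204.3) + 1121.4 = 5349.5
(Excluded from the current account — capital account: sale of embassy land to a foreign government 166.3, capital transfers received from emigrants 102.6; financial account: new loans extended by domestic banks to foreign borrowers 682.0, inward foreign direct investment in the manufacturing sector 1414.5, foreign purchases of equities on the domestic stock exchange 1255.1.)

5349.5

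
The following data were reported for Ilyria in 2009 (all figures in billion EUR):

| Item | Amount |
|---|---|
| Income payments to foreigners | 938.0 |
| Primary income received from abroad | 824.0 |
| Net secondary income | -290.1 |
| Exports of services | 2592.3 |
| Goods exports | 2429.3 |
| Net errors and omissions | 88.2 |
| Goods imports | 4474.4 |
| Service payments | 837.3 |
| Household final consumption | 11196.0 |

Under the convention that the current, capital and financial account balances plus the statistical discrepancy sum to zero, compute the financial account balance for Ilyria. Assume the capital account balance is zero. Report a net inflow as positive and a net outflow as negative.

Goods balance = 2429.3 - 4474.4 = -2045.1
Services balance = 2592.3 - 837.3 = 1755.0
Trade balance (goods + services) = -2045.1 + 1755.0 = -290.1
Net primary income = 824.0 - 938.0 = -114.0
Net secondary income = -290.1
Current account = -290.1 + (-114.0) + (-290.1) = -694.2
Financial account = -(-694.2 + 88.2) = 606.0

606.0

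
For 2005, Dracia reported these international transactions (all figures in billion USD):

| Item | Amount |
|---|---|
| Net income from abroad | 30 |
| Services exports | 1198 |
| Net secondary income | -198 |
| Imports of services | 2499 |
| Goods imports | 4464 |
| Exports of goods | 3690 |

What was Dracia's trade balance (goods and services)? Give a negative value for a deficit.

Goods balance = 3690 - 4464 = -774
Services balance = 1198 - 2499 = -1301
Trade balance (goods + services) = -774 + (-1301) = -2075

-2075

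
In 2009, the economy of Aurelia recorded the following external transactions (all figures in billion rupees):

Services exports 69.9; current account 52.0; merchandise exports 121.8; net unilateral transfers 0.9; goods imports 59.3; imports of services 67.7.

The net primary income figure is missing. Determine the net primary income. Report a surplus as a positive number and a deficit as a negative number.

Current account = goods balance + services balance + net primary income + net secondary income
Sum of the known components = 65.6
Net primary income = CA - (known components) = 52.0 - 65.6 = -13.6

-13.6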